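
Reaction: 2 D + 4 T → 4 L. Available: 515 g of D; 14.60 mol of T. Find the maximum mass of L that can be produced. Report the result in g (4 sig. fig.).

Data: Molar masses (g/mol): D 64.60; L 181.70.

n(D) = 515.0 / 64.60 = 7.972 mol
n(T) = 14.60 mol
n/ν for D = 7.972/2 = 3.986
n/ν for T = 14.60/4 = 3.650
Smallest n/ν is T → limiting reagent.
n(L) = (4/4) × 14.60 = 14.60 mol
mass = 14.60 × 181.70 = 2653 g

2653 g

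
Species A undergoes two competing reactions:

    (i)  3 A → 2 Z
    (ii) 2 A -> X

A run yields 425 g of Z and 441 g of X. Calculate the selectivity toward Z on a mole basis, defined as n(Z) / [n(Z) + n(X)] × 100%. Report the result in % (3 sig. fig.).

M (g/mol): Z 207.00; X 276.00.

56.2 %

n(Z) = 425 / 207.00 = 2.053 mol
n(X) = 441 / 276.00 = 1.598 mol
selectivity = 2.053/(2.053+1.598) × 100 = 56.23 %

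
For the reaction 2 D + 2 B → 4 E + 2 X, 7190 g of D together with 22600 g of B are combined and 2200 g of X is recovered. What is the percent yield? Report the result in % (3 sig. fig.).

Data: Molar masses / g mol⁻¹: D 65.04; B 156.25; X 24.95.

79.8 %

n(D) = 7190 / 65.04 = 110.5 mol
n(B) = 22600 / 156.25 = 144.6 mol
n/ν → D: 55.25, B: 72.30; D is limiting.
theoretical n(X) = (2/2) × 110.5 = 110.5 mol → 2757 g
% yield = 2200 / 2757 × 100 = 79.80 %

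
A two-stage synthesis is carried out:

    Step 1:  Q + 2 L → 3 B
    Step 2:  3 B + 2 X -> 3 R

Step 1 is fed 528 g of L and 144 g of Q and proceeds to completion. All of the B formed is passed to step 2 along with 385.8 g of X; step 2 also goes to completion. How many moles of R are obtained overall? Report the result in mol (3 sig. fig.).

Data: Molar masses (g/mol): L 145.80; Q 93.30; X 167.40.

3.46 mol

Step 1:
n(L) = 528.0 / 145.80 = 3.621 mol
n(Q) = 144.0 / 93.30 = 1.543 mol
n/ν → L: 1.811, Q: 1.543; Q is limiting.
n(B) produced = (3/1) × 1.543 = 4.629 mol
Step 2:
n(B) available = 4.629 mol
n(X) = 385.8 / 167.40 = 2.305 mol
n/ν → B: 1.543, X: 1.153; X is limiting.
n(R) = (3/2) × 2.305 = 3.458 mol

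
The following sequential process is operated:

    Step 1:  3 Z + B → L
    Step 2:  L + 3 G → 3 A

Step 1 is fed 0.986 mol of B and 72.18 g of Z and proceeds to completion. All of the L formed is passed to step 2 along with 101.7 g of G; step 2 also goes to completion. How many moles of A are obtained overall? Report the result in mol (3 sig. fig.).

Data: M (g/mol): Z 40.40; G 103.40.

Step 1:
n(B) = 0.9860 mol
n(Z) = 72.18 / 40.40 = 1.787 mol
n/ν for B = 0.9860/1 = 0.9860
n/ν for Z = 1.787/3 = 0.5957
Smallest n/ν is Z → limiting reagent.
n(L) produced = (1/3) × 1.787 = 0.5957 mol
Step 2:
n(L) available = 0.5957 mol
n(G) = 101.7 / 103.40 = 0.9836 mol
n/ν for L = 0.5957/1 = 0.5957
n/ν for G = 0.9836/3 = 0.3279
Smallest n/ν is G → limiting reagent.
n(A) = (3/3) × 0.9836 = 0.9836 mol

0.984 mol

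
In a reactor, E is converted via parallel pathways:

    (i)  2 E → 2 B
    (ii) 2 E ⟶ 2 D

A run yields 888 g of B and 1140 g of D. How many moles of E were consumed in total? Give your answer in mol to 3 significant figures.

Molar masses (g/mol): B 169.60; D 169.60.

n(B) = 888 / 169.60 = 5.236 mol
n(D) = 1140 / 169.60 = 6.722 mol
n(E) via (i) = (2/2)×5.236 = 5.236 mol
n(E) via (ii) = (2/2)×6.722 = 6.722 mol
total n(E) = 5.236 + 6.722 = 11.96 mol

12.0 mol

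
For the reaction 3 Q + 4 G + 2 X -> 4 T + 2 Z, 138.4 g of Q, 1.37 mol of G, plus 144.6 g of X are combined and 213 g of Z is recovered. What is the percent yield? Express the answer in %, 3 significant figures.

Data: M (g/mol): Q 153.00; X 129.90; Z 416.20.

n(Q) = 138.4 / 153.00 = 0.9046 mol
n(G) = 1.370 mol
n(X) = 144.6 / 129.90 = 1.113 mol
n/ν for Q = 0.9046/3 = 0.3015
n/ν for G = 1.370/4 = 0.3425
n/ν for X = 1.113/2 = 0.5565
Smallest n/ν is Q → limiting reagent.
theoretical n(Z) = (2/3) × 0.9046 = 0.6031 mol → 251.0 g
% yield = 213 / 251.0 × 100 = 84.86 %

84.9 %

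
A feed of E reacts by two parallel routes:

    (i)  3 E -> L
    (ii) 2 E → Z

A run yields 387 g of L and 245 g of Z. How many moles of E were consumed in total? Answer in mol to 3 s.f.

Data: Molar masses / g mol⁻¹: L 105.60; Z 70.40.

18.0 mol

n(L) = 387 / 105.60 = 3.665 mol
n(Z) = 245 / 70.40 = 3.480 mol
n(E) via (i) = (3/1)×3.665 = 11.00 mol
n(E) via (ii) = (2/1)×3.480 = 6.960 mol
total n(E) = 11.00 + 6.960 = 17.96 mol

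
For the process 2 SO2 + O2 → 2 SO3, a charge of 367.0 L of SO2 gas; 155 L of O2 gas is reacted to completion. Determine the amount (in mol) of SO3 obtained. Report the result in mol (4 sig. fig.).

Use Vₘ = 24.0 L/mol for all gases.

12.92 mol

n(SO2) = 367.0 / 24.0 = 15.29 mol
n(O2) = 155.0 / 24.0 = 6.458 mol
n/ν for SO2 = 15.29/2 = 7.645
n/ν for O2 = 6.458/1 = 6.458
Smallest n/ν is O2 → limiting reagent.
n(SO3) = (2/1) × 6.458 = 12.92 mol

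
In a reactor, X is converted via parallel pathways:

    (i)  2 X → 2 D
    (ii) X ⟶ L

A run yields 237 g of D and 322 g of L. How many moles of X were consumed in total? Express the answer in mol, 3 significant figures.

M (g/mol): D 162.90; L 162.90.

3.43 mol

n(D) = 237 / 162.90 = 1.455 mol
n(L) = 322 / 162.90 = 1.977 mol
n(X) via (i) = (2/2)×1.455 = 1.455 mol
n(X) via (ii) = (1/1)×1.977 = 1.977 mol
total n(X) = 1.455 + 1.977 = 3.432 mol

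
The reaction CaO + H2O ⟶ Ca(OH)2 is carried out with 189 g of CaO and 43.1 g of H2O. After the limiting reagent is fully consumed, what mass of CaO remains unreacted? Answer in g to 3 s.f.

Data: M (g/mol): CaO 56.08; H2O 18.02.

54.9 g

n(CaO) = 189.0 / 56.08 = 3.370 mol
n(H2O) = 43.10 / 18.02 = 2.392 mol
n/ν for CaO = 3.370/1 = 3.370
n/ν for H2O = 2.392/1 = 2.392
Smallest n/ν is H2O → limiting reagent.
CaO consumed = (1/1) × 2.392 = 2.392 mol
CaO remaining = 3.370 − 2.392 = 0.9780 mol
mass = 0.9780 × 56.08 = 54.85 g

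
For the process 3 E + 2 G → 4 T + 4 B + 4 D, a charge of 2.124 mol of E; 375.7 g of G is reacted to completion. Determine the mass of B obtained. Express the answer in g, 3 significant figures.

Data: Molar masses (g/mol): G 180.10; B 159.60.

n(E) = 2.124 mol
n(G) = 375.7 / 180.10 = 2.086 mol
n/ν for E = 2.124/3 = 0.7080
n/ν for G = 2.086/2 = 1.043
Smallest n/ν is E → limiting reagent.
n(B) = (4/3) × 2.124 = 2.832 mol
mass = 2.832 × 159.60 = 452.0 g

452 g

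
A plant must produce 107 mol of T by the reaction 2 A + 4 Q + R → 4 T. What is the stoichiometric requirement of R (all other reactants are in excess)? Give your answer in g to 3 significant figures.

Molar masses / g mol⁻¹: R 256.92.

n(T) = 107.0 mol
n(R) = (1/4) × 107.0 = 26.75 mol
mass = 26.75 × 256.92 = 6873 g

6870 g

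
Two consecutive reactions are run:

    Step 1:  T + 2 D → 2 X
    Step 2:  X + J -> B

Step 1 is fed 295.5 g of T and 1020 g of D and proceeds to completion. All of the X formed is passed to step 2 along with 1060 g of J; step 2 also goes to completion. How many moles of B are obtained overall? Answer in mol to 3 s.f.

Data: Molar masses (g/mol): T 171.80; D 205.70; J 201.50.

3.44 mol

Step 1:
n(T) = 295.5 / 171.80 = 1.720 mol
n(D) = 1020 / 205.70 = 4.959 mol
n/ν → T: 1.720, D: 2.480; T is limiting.
n(X) produced = (2/1) × 1.720 = 3.440 mol
Step 2:
n(X) available = 3.440 mol
n(J) = 1060 / 201.50 = 5.261 mol
n/ν → X: 3.440, J: 5.261; X is limiting.
n(B) = (1/1) × 3.440 = 3.440 mol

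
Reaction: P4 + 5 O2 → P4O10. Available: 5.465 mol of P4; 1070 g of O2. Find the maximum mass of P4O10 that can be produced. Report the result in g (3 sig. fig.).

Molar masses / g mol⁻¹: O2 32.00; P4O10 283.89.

1550 g

n(P4) = 5.465 mol
n(O2) = 1070 / 32.00 = 33.44 mol
n/ν → P4: 5.465, O2: 6.688; P4 is limiting.
n(P4O10) = (1/1) × 5.465 = 5.465 mol
mass = 5.465 × 283.89 = 1551 g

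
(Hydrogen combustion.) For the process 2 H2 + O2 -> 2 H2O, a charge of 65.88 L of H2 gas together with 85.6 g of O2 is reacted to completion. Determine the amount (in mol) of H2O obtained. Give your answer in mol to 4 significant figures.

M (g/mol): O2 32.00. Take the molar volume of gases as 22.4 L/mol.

2.941 mol

n(H2) = 65.88 / 22.4 = 2.941 mol
n(O2) = 85.60 / 32.00 = 2.675 mol
n/ν → H2: 1.471, O2: 2.675; H2 is limiting.
n(H2O) = (2/2) × 2.941 = 2.941 mol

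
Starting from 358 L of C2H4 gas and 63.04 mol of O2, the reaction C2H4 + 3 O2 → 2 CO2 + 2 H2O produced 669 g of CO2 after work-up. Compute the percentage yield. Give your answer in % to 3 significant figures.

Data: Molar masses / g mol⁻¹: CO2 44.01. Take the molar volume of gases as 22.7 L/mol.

48.2 %

n(C2H4) = 358.0 / 22.7 = 15.77 mol
n(O2) = 63.04 mol
n/ν for C2H4 = 15.77/1 = 15.77
n/ν for O2 = 63.04/3 = 21.01
Smallest n/ν is C2H4 → limiting reagent.
theoretical n(CO2) = (2/1) × 15.77 = 31.54 mol → 1388 g
% yield = 669 / 1388 × 100 = 48.20 %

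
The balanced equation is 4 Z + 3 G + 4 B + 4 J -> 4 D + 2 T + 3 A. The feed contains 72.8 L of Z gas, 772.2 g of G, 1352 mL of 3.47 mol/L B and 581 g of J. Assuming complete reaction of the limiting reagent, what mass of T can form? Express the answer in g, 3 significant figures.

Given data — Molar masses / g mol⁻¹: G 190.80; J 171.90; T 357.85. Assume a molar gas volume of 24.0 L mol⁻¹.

543 g

n(Z) = 72.80 / 24.0 = 3.033 mol
n(G) = 772.2 / 190.80 = 4.047 mol
n(B) = 3.47 × 1352/1000 = 4.691 mol
n(J) = 581.0 / 171.90 = 3.380 mol
n/ν → Z: 0.7583, G: 1.349, B: 1.173, J: 0.8450; Z is limiting.
n(T) = (2/4) × 3.033 = 1.517 mol
mass = 1.517 × 357.85 = 542.9 g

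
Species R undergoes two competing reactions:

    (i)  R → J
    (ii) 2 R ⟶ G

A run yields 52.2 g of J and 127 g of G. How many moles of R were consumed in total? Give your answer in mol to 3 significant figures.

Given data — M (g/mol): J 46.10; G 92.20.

3.89 mol

n(J) = 52.2 / 46.10 = 1.132 mol
n(G) = 127 / 92.20 = 1.377 mol
n(R) via (i) = (1/1)×1.132 = 1.132 mol
n(R) via (ii) = (2/1)×1.377 = 2.754 mol
total n(R) = 1.132 + 2.754 = 3.886 mol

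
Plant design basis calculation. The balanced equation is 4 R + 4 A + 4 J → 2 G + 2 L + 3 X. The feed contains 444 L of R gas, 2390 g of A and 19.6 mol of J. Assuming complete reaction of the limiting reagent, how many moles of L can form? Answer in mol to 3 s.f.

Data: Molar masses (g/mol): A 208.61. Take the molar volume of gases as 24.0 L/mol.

5.73 mol

n(R) = 444.0 / 24.0 = 18.50 mol
n(A) = 2390 / 208.61 = 11.46 mol
n(J) = 19.60 mol
n/ν for R = 18.50/4 = 4.625
n/ν for A = 11.46/4 = 2.865
n/ν for J = 19.60/4 = 4.900
Smallest n/ν is A → limiting reagent.
n(L) = (2/4) × 11.46 = 5.730 mol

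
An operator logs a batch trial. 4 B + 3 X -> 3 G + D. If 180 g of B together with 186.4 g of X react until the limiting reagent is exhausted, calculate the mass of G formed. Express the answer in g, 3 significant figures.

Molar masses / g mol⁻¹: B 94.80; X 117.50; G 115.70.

165 g

n(B) = 180.0 / 94.80 = 1.899 mol
n(X) = 186.4 / 117.50 = 1.586 mol
n/ν for B = 1.899/4 = 0.4748
n/ν for X = 1.586/3 = 0.5287
Smallest n/ν is B → limiting reagent.
n(G) = (3/4) × 1.899 = 1.424 mol
mass = 1.424 × 115.70 = 164.8 g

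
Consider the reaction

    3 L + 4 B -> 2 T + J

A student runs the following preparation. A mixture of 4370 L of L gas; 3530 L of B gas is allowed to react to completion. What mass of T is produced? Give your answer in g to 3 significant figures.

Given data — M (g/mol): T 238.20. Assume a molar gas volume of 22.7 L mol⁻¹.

n(L) = 4370 / 22.7 = 192.5 mol
n(B) = 3530 / 22.7 = 155.5 mol
n/ν for L = 192.5/3 = 64.17
n/ν for B = 155.5/4 = 38.88
Smallest n/ν is B → limiting reagent.
n(T) = (2/4) × 155.5 = 77.75 mol
mass = 77.75 × 238.20 = 18520 g

18500 g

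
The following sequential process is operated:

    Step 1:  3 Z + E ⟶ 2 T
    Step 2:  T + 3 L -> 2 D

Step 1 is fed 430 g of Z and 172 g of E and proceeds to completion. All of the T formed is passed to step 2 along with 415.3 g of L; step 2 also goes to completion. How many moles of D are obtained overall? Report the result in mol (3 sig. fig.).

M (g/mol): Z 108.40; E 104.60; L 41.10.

Step 1:
n(Z) = 430.0 / 108.40 = 3.967 mol
n(E) = 172.0 / 104.60 = 1.644 mol
n/ν for Z = 3.967/3 = 1.322
n/ν for E = 1.644/1 = 1.644
Smallest n/ν is Z → limiting reagent.
n(T) produced = (2/3) × 3.967 = 2.645 mol
Step 2:
n(T) available = 2.645 mol
n(L) = 415.3 / 41.10 = 10.10 mol
n/ν for T = 2.645/1 = 2.645
n/ν for L = 10.10/3 = 3.367
Smallest n/ν is T → limiting reagent.
n(D) = (2/1) × 2.645 = 5.290 mol

5.29 mol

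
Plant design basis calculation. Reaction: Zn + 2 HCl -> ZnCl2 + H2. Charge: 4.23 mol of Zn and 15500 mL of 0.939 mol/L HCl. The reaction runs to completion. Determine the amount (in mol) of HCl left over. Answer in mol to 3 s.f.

n(Zn) = 4.230 mol
n(HCl) = 0.939 × 15500/1000 = 14.55 mol
n/ν for Zn = 4.230/1 = 4.230
n/ν for HCl = 14.55/2 = 7.275
Smallest n/ν is Zn → limiting reagent.
HCl consumed = (2/1) × 4.230 = 8.460 mol
HCl remaining = 14.55 − 8.460 = 6.090 mol

6.09 mol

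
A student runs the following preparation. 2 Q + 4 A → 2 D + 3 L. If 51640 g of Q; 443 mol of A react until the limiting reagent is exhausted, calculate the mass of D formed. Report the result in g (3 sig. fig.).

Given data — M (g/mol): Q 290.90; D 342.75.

60800 g

n(Q) = 51640 / 290.90 = 177.5 mol
n(A) = 443.0 mol
n/ν for Q = 177.5/2 = 88.75
n/ν for A = 443.0/4 = 110.8
Smallest n/ν is Q → limiting reagent.
n(D) = (2/2) × 177.5 = 177.5 mol
mass = 177.5 × 342.75 = 60840 g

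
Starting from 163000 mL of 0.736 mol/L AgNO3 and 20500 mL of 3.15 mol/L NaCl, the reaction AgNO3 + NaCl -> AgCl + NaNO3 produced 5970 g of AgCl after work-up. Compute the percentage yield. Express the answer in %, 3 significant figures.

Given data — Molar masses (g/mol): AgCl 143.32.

n(AgNO3) = 0.736 × 163000/1000 = 120.0 mol
n(NaCl) = 3.15 × 20500/1000 = 64.58 mol
n/ν → AgNO3: 120.0, NaCl: 64.58; NaCl is limiting.
theoretical n(AgCl) = (1/1) × 64.58 = 64.58 mol → 9256 g
% yield = 5970 / 9256 × 100 = 64.50 %

64.5 %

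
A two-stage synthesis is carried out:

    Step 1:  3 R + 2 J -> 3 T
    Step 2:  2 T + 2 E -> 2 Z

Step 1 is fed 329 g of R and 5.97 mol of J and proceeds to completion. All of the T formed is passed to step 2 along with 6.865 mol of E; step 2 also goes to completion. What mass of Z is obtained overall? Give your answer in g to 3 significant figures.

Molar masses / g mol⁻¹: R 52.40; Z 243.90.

1530 g

Step 1:
n(R) = 329.0 / 52.40 = 6.279 mol
n(J) = 5.970 mol
n/ν for R = 6.279/3 = 2.093
n/ν for J = 5.970/2 = 2.985
Smallest n/ν is R → limiting reagent.
n(T) produced = (3/3) × 6.279 = 6.279 mol
Step 2:
n(T) available = 6.279 mol
n(E) = 6.865 mol
n/ν for T = 6.279/2 = 3.140
n/ν for E = 6.865/2 = 3.433
Smallest n/ν is T → limiting reagent.
n(Z) = (2/2) × 6.279 = 6.279 mol
mass = 6.279 × 243.90 = 1531 g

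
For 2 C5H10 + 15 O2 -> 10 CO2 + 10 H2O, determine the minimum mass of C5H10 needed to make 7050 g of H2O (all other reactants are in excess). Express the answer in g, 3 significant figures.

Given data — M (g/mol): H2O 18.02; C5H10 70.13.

n(H2O) = 7050 / 18.02 = 391.2 mol
n(C5H10) = (2/10) × 391.2 = 78.24 mol
mass = 78.24 × 70.13 = 5487 g

5490 g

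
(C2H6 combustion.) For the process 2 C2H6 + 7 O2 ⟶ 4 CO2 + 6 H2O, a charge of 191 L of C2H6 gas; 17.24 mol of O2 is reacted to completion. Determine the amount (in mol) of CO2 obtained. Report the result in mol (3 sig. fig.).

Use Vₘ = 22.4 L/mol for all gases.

n(C2H6) = 191.0 / 22.4 = 8.527 mol
n(O2) = 17.24 mol
n/ν → C2H6: 4.264, O2: 2.463; O2 is limiting.
n(CO2) = (4/7) × 17.24 = 9.851 mol

9.85 mol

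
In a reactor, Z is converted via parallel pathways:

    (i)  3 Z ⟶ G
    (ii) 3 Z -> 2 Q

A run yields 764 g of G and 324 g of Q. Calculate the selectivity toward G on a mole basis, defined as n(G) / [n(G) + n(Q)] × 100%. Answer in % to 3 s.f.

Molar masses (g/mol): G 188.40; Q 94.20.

n(G) = 764 / 188.40 = 4.055 mol
n(Q) = 324 / 94.20 = 3.439 mol
selectivity = 4.055/(4.055+3.439) × 100 = 54.11 %

54.1 %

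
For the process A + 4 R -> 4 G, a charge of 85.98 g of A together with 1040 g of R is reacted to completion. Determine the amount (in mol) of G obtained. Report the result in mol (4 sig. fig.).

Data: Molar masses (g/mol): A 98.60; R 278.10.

3.488 mol

n(A) = 85.98 / 98.60 = 0.8720 mol
n(R) = 1040 / 278.10 = 3.740 mol
n/ν for A = 0.8720/1 = 0.8720
n/ν for R = 3.740/4 = 0.9350
Smallest n/ν is A → limiting reagent.
n(G) = (4/1) × 0.8720 = 3.488 mol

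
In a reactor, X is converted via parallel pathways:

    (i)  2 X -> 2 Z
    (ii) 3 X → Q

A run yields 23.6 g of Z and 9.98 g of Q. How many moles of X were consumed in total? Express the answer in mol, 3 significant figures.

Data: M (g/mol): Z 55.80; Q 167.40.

n(Z) = 23.6 / 55.80 = 0.4229 mol
n(Q) = 9.98 / 167.40 = 0.05962 mol
n(X) via (i) = (2/2)×0.4229 = 0.4229 mol
n(X) via (ii) = (3/1)×0.05962 = 0.1789 mol
total n(X) = 0.4229 + 0.1789 = 0.6018 mol

0.602 mol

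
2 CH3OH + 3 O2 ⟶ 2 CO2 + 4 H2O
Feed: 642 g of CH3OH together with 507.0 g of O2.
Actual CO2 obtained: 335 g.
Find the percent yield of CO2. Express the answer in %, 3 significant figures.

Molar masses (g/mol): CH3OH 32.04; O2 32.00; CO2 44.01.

n(CH3OH) = 642.0 / 32.04 = 20.04 mol
n(O2) = 507.0 / 32.00 = 15.84 mol
n/ν → CH3OH: 10.02, O2: 5.280; O2 is limiting.
theoretical n(CO2) = (2/3) × 15.84 = 10.56 mol → 464.7 g
% yield = 335 / 464.7 × 100 = 72.09 %

72.1 %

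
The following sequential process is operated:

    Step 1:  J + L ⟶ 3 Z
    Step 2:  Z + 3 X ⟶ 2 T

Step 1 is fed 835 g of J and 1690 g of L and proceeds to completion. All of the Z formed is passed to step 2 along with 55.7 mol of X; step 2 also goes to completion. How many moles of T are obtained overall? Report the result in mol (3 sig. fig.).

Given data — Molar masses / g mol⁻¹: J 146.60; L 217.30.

Step 1:
n(J) = 835.0 / 146.60 = 5.696 mol
n(L) = 1690 / 217.30 = 7.777 mol
n/ν for J = 5.696/1 = 5.696
n/ν for L = 7.777/1 = 7.777
Smallest n/ν is J → limiting reagent.
n(Z) produced = (3/1) × 5.696 = 17.09 mol
Step 2:
n(Z) available = 17.09 mol
n(X) = 55.70 mol
n/ν for Z = 17.09/1 = 17.09
n/ν for X = 55.70/3 = 18.57
Smallest n/ν is Z → limiting reagent.
n(T) = (2/1) × 17.09 = 34.18 mol

34.2 mol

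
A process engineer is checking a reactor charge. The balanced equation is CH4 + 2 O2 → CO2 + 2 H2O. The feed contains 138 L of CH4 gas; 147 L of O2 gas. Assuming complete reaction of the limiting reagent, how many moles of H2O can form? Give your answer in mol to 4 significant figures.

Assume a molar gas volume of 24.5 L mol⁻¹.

n(CH4) = 138.0 / 24.5 = 5.633 mol
n(O2) = 147.0 / 24.5 = 6.000 mol
n/ν → CH4: 5.633, O2: 3.000; O2 is limiting.
n(H2O) = (2/2) × 6.000 = 6.000 mol

6.000 mol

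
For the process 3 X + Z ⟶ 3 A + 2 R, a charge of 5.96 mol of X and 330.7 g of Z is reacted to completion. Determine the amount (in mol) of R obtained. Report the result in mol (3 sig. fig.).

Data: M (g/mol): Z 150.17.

3.97 mol

n(X) = 5.960 mol
n(Z) = 330.7 / 150.17 = 2.202 mol
n/ν → X: 1.987, Z: 2.202; X is limiting.
n(R) = (2/3) × 5.960 = 3.973 mol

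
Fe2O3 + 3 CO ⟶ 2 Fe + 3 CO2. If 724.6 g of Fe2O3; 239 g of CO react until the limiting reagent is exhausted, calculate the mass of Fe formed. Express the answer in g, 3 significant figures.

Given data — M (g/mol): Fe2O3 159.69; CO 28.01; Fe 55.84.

n(Fe2O3) = 724.6 / 159.69 = 4.538 mol
n(CO) = 239.0 / 28.01 = 8.533 mol
n/ν → Fe2O3: 4.538, CO: 2.844; CO is limiting.
n(Fe) = (2/3) × 8.533 = 5.689 mol
mass = 5.689 × 55.84 = 317.7 g

318 g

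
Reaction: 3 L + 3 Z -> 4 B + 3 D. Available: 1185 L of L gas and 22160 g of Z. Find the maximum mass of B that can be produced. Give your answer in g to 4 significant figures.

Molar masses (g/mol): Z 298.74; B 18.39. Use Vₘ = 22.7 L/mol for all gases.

n(L) = 1185 / 22.7 = 52.20 mol
n(Z) = 22160 / 298.74 = 74.18 mol
n/ν for L = 52.20/3 = 17.40
n/ν for Z = 74.18/3 = 24.73
Smallest n/ν is L → limiting reagent.
n(B) = (4/3) × 52.20 = 69.60 mol
mass = 69.60 × 18.39 = 1280 g

1280 g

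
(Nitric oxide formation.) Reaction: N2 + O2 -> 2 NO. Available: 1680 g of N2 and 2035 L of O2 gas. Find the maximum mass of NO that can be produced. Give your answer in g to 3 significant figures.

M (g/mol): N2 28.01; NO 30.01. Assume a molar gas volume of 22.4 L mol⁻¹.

3600 g

n(N2) = 1680 / 28.01 = 59.98 mol
n(O2) = 2035 / 22.4 = 90.85 mol
n/ν for N2 = 59.98/1 = 59.98
n/ν for O2 = 90.85/1 = 90.85
Smallest n/ν is N2 → limiting reagent.
n(NO) = (2/1) × 59.98 = 120.0 mol
mass = 120.0 × 30.01 = 3601 g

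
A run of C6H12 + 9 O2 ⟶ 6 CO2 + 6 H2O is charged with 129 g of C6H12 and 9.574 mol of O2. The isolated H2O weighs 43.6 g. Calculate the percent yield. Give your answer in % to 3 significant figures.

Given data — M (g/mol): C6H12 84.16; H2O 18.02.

n(C6H12) = 129.0 / 84.16 = 1.533 mol
n(O2) = 9.574 mol
n/ν → C6H12: 1.533, O2: 1.064; O2 is limiting.
theoretical n(H2O) = (6/9) × 9.574 = 6.383 mol → 115.0 g
% yield = 43.6 / 115.0 × 100 = 37.91 %

37.9 %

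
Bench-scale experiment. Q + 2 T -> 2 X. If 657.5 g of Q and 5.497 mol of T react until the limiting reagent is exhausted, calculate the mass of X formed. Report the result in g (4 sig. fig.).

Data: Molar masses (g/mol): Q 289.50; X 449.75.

n(Q) = 657.5 / 289.50 = 2.271 mol
n(T) = 5.497 mol
n/ν for Q = 2.271/1 = 2.271
n/ν for T = 5.497/2 = 2.749
Smallest n/ν is Q → limiting reagent.
n(X) = (2/1) × 2.271 = 4.542 mol
mass = 4.542 × 449.75 = 2043 g

2043 g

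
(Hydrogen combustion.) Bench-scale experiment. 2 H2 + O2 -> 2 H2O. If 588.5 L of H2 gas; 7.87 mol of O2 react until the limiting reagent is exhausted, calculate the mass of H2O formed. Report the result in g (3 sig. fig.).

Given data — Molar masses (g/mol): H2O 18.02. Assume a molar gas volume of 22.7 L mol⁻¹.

284 g

n(H2) = 588.5 / 22.7 = 25.93 mol
n(O2) = 7.870 mol
n/ν for H2 = 25.93/2 = 12.97
n/ν for O2 = 7.870/1 = 7.870
Smallest n/ν is O2 → limiting reagent.
n(H2O) = (2/1) × 7.870 = 15.74 mol
mass = 15.74 × 18.02 = 283.6 g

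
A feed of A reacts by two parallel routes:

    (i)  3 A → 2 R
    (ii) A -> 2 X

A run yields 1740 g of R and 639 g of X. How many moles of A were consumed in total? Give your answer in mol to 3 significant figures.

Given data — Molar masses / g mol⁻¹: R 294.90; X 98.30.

n(R) = 1740 / 294.90 = 5.900 mol
n(X) = 639 / 98.30 = 6.501 mol
n(A) via (i) = (3/2)×5.900 = 8.850 mol
n(A) via (ii) = (1/2)×6.501 = 3.251 mol
total n(A) = 8.850 + 3.251 = 12.10 mol

12.1 mol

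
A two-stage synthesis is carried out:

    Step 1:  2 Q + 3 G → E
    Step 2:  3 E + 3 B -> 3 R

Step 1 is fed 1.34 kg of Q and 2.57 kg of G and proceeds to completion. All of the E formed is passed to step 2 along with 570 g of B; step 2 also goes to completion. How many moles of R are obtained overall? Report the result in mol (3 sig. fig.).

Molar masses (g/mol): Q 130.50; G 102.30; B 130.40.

4.37 mol

Step 1:
n(Q) = 1.340×1000 / 130.50 = 10.27 mol
n(G) = 2.570×1000 / 102.30 = 25.12 mol
n/ν for Q = 10.27/2 = 5.135
n/ν for G = 25.12/3 = 8.373
Smallest n/ν is Q → limiting reagent.
n(E) produced = (1/2) × 10.27 = 5.135 mol
Step 2:
n(E) available = 5.135 mol
n(B) = 570.0 / 130.40 = 4.371 mol
n/ν for E = 5.135/3 = 1.712
n/ν for B = 4.371/3 = 1.457
Smallest n/ν is B → limiting reagent.
n(R) = (3/3) × 4.371 = 4.371 mol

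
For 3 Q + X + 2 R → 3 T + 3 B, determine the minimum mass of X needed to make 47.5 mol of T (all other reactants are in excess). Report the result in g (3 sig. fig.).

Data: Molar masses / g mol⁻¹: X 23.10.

n(T) = 47.50 mol
n(X) = (1/3) × 47.50 = 15.83 mol
mass = 15.83 × 23.10 = 365.7 g

366 g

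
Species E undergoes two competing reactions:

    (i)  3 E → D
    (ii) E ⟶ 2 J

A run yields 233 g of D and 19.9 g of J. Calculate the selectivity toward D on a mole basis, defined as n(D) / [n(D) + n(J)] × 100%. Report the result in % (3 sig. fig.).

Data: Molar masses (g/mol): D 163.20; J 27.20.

66.1 %

n(D) = 233 / 163.20 = 1.428 mol
n(J) = 19.9 / 27.20 = 0.7316 mol
selectivity = 1.428/(1.428+0.7316) × 100 = 66.12 %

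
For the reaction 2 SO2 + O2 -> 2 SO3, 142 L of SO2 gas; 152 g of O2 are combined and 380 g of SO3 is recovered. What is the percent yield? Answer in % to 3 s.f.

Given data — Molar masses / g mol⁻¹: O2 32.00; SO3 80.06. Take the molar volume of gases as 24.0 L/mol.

80.2 %

n(SO2) = 142.0 / 24.0 = 5.917 mol
n(O2) = 152.0 / 32.00 = 4.750 mol
n/ν for SO2 = 5.917/2 = 2.959
n/ν for O2 = 4.750/1 = 4.750
Smallest n/ν is SO2 → limiting reagent.
theoretical n(SO3) = (2/2) × 5.917 = 5.917 mol → 473.7 g
% yield = 380 / 473.7 × 100 = 80.22 %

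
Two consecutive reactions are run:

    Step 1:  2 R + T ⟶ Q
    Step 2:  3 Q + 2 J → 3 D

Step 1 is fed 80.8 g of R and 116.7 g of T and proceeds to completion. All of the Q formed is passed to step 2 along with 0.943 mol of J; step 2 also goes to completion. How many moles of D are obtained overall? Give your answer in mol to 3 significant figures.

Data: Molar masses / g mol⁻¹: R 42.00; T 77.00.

0.962 mol

Step 1:
n(R) = 80.80 / 42.00 = 1.924 mol
n(T) = 116.7 / 77.00 = 1.516 mol
n/ν for R = 1.924/2 = 0.9620
n/ν for T = 1.516/1 = 1.516
Smallest n/ν is R → limiting reagent.
n(Q) produced = (1/2) × 1.924 = 0.9620 mol
Step 2:
n(Q) available = 0.9620 mol
n(J) = 0.9430 mol
n/ν for Q = 0.9620/3 = 0.3207
n/ν for J = 0.9430/2 = 0.4715
Smallest n/ν is Q → limiting reagent.
n(D) = (3/3) × 0.9620 = 0.9620 mol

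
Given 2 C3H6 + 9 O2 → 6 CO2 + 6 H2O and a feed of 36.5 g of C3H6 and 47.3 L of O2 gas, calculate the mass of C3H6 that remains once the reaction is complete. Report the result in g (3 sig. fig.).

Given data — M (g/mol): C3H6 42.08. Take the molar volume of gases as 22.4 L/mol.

16.8 g

n(C3H6) = 36.50 / 42.08 = 0.8674 mol
n(O2) = 47.30 / 22.4 = 2.112 mol
n/ν for C3H6 = 0.8674/2 = 0.4337
n/ν for O2 = 2.112/9 = 0.2347
Smallest n/ν is O2 → limiting reagent.
C3H6 consumed = (2/9) × 2.112 = 0.4693 mol
C3H6 remaining = 0.8674 − 0.4693 = 0.3981 mol
mass = 0.3981 × 42.08 = 16.75 g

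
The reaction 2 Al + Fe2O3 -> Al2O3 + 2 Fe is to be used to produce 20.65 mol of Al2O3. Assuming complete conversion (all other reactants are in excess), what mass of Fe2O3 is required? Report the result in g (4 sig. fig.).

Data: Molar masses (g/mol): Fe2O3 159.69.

n(Al2O3) = 20.65 mol
n(Fe2O3) = (1/1) × 20.65 = 20.65 mol
mass = 20.65 × 159.69 = 3298 g

3298 g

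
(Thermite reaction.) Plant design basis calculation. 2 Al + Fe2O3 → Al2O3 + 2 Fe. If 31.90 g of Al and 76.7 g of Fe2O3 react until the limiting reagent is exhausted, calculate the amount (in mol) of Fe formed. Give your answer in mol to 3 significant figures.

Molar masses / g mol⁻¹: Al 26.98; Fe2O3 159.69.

0.961 mol

n(Al) = 31.90 / 26.98 = 1.182 mol
n(Fe2O3) = 76.70 / 159.69 = 0.4803 mol
n/ν → Al: 0.5910, Fe2O3: 0.4803; Fe2O3 is limiting.
n(Fe) = (2/1) × 0.4803 = 0.9606 mol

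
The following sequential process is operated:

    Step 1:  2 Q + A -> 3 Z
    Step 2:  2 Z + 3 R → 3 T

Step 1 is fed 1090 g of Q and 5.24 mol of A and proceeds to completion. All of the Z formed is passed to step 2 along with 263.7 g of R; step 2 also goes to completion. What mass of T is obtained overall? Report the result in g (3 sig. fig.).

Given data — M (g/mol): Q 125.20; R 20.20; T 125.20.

1630 g

Step 1:
n(Q) = 1090 / 125.20 = 8.706 mol
n(A) = 5.240 mol
n/ν → Q: 4.353, A: 5.240; Q is limiting.
n(Z) produced = (3/2) × 8.706 = 13.06 mol
Step 2:
n(Z) available = 13.06 mol
n(R) = 263.7 / 20.20 = 13.05 mol
n/ν → Z: 6.530, R: 4.350; R is limiting.
n(T) = (3/3) × 13.05 = 13.05 mol
mass = 13.05 × 125.20 = 1634 g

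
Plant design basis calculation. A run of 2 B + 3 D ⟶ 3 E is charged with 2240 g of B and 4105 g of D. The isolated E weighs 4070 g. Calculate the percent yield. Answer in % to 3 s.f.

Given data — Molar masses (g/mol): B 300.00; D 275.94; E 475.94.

76.4 %

n(B) = 2240 / 300.00 = 7.467 mol
n(D) = 4105 / 275.94 = 14.88 mol
n/ν → B: 3.734, D: 4.960; B is limiting.
theoretical n(E) = (3/2) × 7.467 = 11.20 mol → 5331 g
% yield = 4070 / 5331 × 100 = 76.35 %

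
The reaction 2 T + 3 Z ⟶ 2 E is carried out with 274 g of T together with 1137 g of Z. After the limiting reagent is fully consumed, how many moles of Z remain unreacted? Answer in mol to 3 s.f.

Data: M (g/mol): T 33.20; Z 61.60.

6.08 mol

n(T) = 274.0 / 33.20 = 8.253 mol
n(Z) = 1137 / 61.60 = 18.46 mol
n/ν → T: 4.127, Z: 6.153; T is limiting.
Z consumed = (3/2) × 8.253 = 12.38 mol
Z remaining = 18.46 − 12.38 = 6.080 mol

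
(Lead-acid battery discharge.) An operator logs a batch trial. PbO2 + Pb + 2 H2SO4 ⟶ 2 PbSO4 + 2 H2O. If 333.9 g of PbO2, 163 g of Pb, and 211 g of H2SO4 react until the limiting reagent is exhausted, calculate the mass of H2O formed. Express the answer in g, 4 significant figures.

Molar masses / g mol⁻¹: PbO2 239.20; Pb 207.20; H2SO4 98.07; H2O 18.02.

28.35 g

n(PbO2) = 333.9 / 239.20 = 1.396 mol
n(Pb) = 163.0 / 207.20 = 0.7867 mol
n(H2SO4) = 211.0 / 98.07 = 2.152 mol
n/ν for PbO2 = 1.396/1 = 1.396
n/ν for Pb = 0.7867/1 = 0.7867
n/ν for H2SO4 = 2.152/2 = 1.076
Smallest n/ν is Pb → limiting reagent.
n(H2O) = (2/1) × 0.7867 = 1.573 mol
mass = 1.573 × 18.02 = 28.35 g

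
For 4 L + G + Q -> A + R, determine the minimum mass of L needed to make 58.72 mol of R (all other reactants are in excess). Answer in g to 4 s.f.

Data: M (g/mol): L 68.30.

16040 g

n(R) = 58.72 mol
n(L) = (4/1) × 58.72 = 234.9 mol
mass = 234.9 × 68.30 = 16040 g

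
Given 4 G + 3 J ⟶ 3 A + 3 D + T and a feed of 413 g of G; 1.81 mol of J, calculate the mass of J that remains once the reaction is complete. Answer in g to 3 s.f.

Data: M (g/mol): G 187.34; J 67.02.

n(G) = 413.0 / 187.34 = 2.205 mol
n(J) = 1.810 mol
n/ν → G: 0.5513, J: 0.6033; G is limiting.
J consumed = (3/4) × 2.205 = 1.654 mol
J remaining = 1.810 − 1.654 = 0.1560 mol
mass = 0.1560 × 67.02 = 10.46 g

10.5 g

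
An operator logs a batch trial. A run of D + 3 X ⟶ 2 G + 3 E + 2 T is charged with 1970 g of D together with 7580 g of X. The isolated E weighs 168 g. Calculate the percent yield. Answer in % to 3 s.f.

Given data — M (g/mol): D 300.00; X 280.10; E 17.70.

48.2 %

n(D) = 1970 / 300.00 = 6.567 mol
n(X) = 7580 / 280.10 = 27.06 mol
n/ν for D = 6.567/1 = 6.567
n/ν for X = 27.06/3 = 9.020
Smallest n/ν is D → limiting reagent.
theoretical n(E) = (3/1) × 6.567 = 19.70 mol → 348.7 g
% yield = 168 / 348.7 × 100 = 48.18 %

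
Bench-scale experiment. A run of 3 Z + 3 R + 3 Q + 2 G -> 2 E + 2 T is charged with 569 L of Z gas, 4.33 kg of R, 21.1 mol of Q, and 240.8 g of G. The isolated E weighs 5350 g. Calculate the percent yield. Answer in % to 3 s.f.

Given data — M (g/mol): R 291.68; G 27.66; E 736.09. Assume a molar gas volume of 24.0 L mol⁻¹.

83.5 %

n(Z) = 569.0 / 24.0 = 23.71 mol
n(R) = 4.330×1000 / 291.68 = 14.85 mol
n(Q) = 21.10 mol
n(G) = 240.8 / 27.66 = 8.706 mol
n/ν for Z = 23.71/3 = 7.903
n/ν for R = 14.85/3 = 4.950
n/ν for Q = 21.10/3 = 7.033
n/ν for G = 8.706/2 = 4.353
Smallest n/ν is G → limiting reagent.
theoretical n(E) = (2/2) × 8.706 = 8.706 mol → 6408 g
% yield = 5350 / 6408 × 100 = 83.49 %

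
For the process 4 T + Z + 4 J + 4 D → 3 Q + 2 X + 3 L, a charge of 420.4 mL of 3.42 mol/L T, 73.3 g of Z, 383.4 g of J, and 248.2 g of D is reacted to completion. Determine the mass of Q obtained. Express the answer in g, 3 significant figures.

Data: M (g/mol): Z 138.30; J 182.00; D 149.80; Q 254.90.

n(T) = 3.42 × 420.4/1000 = 1.438 mol
n(Z) = 73.30 / 138.30 = 0.5300 mol
n(J) = 383.4 / 182.00 = 2.107 mol
n(D) = 248.2 / 149.80 = 1.657 mol
n/ν → T: 0.3595, Z: 0.5300, J: 0.5268, D: 0.4143; T is limiting.
n(Q) = (3/4) × 1.438 = 1.079 mol
mass = 1.079 × 254.90 = 275.0 g

275 g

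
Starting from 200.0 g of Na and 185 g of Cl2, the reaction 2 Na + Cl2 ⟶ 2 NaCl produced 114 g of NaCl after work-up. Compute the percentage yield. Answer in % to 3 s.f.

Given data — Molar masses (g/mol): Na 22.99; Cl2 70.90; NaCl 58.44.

n(Na) = 200.0 / 22.99 = 8.699 mol
n(Cl2) = 185.0 / 70.90 = 2.609 mol
n/ν → Na: 4.350, Cl2: 2.609; Cl2 is limiting.
theoretical n(NaCl) = (2/1) × 2.609 = 5.218 mol → 304.9 g
% yield = 114 / 304.9 × 100 = 37.39 %

37.4 %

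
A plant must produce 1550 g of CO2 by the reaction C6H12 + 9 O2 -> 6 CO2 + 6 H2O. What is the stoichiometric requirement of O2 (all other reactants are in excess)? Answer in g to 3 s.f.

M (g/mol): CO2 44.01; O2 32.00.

1690 g

n(CO2) = 1550 / 44.01 = 35.22 mol
n(O2) = (9/6) × 35.22 = 52.83 mol
mass = 52.83 × 32.00 = 1691 g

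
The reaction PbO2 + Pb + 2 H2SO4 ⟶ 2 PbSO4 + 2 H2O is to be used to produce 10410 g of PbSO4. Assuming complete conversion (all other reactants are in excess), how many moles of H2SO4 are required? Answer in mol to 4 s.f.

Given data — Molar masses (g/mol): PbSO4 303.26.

n(PbSO4) = 10410 / 303.26 = 34.33 mol
n(H2SO4) = (2/2) × 34.33 = 34.33 mol

34.33 mol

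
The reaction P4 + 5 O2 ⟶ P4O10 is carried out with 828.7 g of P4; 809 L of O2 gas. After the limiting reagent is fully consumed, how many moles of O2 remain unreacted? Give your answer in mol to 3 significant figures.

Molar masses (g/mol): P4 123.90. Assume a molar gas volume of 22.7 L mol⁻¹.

2.20 mol

n(P4) = 828.7 / 123.90 = 6.688 mol
n(O2) = 809.0 / 22.7 = 35.64 mol
n/ν for P4 = 6.688/1 = 6.688
n/ν for O2 = 35.64/5 = 7.128
Smallest n/ν is P4 → limiting reagent.
O2 consumed = (5/1) × 6.688 = 33.44 mol
O2 remaining = 35.64 − 33.44 = 2.200 mol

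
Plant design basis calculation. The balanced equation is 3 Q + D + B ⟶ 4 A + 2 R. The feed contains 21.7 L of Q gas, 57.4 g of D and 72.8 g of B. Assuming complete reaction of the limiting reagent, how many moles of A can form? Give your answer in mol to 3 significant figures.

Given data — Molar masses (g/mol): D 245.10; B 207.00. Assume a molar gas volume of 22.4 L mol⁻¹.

0.937 mol

n(Q) = 21.70 / 22.4 = 0.9688 mol
n(D) = 57.40 / 245.10 = 0.2342 mol
n(B) = 72.80 / 207.00 = 0.3517 mol
n/ν → Q: 0.3229, D: 0.2342, B: 0.3517; D is limiting.
n(A) = (4/1) × 0.2342 = 0.9368 mol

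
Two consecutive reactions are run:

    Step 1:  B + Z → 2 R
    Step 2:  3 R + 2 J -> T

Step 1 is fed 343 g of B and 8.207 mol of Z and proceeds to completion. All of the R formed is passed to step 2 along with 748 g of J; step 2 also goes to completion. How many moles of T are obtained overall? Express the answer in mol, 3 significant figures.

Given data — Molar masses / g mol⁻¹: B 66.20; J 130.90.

Step 1:
n(B) = 343.0 / 66.20 = 5.181 mol
n(Z) = 8.207 mol
n/ν for B = 5.181/1 = 5.181
n/ν for Z = 8.207/1 = 8.207
Smallest n/ν is B → limiting reagent.
n(R) produced = (2/1) × 5.181 = 10.36 mol
Step 2:
n(R) available = 10.36 mol
n(J) = 748.0 / 130.90 = 5.714 mol
n/ν for R = 10.36/3 = 3.453
n/ν for J = 5.714/2 = 2.857
Smallest n/ν is J → limiting reagent.
n(T) = (1/2) × 5.714 = 2.857 mol

2.86 mol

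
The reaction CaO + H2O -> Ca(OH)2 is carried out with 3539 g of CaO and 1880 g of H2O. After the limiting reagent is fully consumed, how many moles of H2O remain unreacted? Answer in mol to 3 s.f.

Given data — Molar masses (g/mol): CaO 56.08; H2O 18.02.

41.2 mol

n(CaO) = 3539 / 56.08 = 63.11 mol
n(H2O) = 1880 / 18.02 = 104.3 mol
n/ν for CaO = 63.11/1 = 63.11
n/ν for H2O = 104.3/1 = 104.3
Smallest n/ν is CaO → limiting reagent.
H2O consumed = (1/1) × 63.11 = 63.11 mol
H2O remaining = 104.3 − 63.11 = 41.19 mol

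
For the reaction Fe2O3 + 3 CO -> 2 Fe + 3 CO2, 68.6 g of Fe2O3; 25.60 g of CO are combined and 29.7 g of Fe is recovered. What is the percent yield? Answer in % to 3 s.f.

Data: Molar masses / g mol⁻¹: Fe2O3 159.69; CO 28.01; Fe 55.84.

87.3 %

n(Fe2O3) = 68.60 / 159.69 = 0.4296 mol
n(CO) = 25.60 / 28.01 = 0.9140 mol
n/ν for Fe2O3 = 0.4296/1 = 0.4296
n/ν for CO = 0.9140/3 = 0.3047
Smallest n/ν is CO → limiting reagent.
theoretical n(Fe) = (2/3) × 0.9140 = 0.6093 mol → 34.02 g
% yield = 29.7 / 34.02 × 100 = 87.30 %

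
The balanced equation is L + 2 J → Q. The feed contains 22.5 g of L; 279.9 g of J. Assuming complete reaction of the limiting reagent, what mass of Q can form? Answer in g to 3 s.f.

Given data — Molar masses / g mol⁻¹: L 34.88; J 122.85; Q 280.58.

181 g

n(L) = 22.50 / 34.88 = 0.6451 mol
n(J) = 279.9 / 122.85 = 2.278 mol
n/ν for L = 0.6451/1 = 0.6451
n/ν for J = 2.278/2 = 1.139
Smallest n/ν is L → limiting reagent.
n(Q) = (1/1) × 0.6451 = 0.6451 mol
mass = 0.6451 × 280.58 = 181.0 g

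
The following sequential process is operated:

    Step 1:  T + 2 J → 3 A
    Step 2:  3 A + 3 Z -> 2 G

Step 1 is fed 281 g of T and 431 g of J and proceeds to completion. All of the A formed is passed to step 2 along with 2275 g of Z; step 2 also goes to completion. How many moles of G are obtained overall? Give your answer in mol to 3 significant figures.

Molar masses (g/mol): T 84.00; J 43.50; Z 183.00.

Step 1:
n(T) = 281.0 / 84.00 = 3.345 mol
n(J) = 431.0 / 43.50 = 9.908 mol
n/ν for T = 3.345/1 = 3.345
n/ν for J = 9.908/2 = 4.954
Smallest n/ν is T → limiting reagent.
n(A) produced = (3/1) × 3.345 = 10.04 mol
Step 2:
n(A) available = 10.04 mol
n(Z) = 2275 / 183.00 = 12.43 mol
n/ν for A = 10.04/3 = 3.347
n/ν for Z = 12.43/3 = 4.143
Smallest n/ν is A → limiting reagent.
n(G) = (2/3) × 10.04 = 6.693 mol

6.69 mol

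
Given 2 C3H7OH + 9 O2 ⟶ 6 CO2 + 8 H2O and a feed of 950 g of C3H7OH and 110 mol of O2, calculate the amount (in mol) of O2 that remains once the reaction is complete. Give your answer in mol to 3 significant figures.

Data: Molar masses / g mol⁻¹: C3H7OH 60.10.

n(C3H7OH) = 950.0 / 60.10 = 15.81 mol
n(O2) = 110.0 mol
n/ν → C3H7OH: 7.905, O2: 12.22; C3H7OH is limiting.
O2 consumed = (9/2) × 15.81 = 71.15 mol
O2 remaining = 110.0 − 71.15 = 38.85 mol

38.9 mol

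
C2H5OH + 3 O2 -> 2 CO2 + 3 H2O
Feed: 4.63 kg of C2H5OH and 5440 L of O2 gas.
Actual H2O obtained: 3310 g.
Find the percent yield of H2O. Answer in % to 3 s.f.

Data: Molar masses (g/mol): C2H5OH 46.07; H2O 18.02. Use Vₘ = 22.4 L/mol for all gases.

n(C2H5OH) = 4.630×1000 / 46.07 = 100.5 mol
n(O2) = 5440 / 22.4 = 242.9 mol
n/ν → C2H5OH: 100.5, O2: 80.97; O2 is limiting.
theoretical n(H2O) = (3/3) × 242.9 = 242.9 mol → 4377 g
% yield = 3310 / 4377 × 100 = 75.62 %

75.6 %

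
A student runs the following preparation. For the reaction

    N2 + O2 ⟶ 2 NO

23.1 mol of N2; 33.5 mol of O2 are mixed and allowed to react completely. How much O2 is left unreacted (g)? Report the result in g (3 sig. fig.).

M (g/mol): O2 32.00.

n(N2) = 23.10 mol
n(O2) = 33.50 mol
n/ν → N2: 23.10, O2: 33.50; N2 is limiting.
O2 consumed = (1/1) × 23.10 = 23.10 mol
O2 remaining = 33.50 − 23.10 = 10.40 mol
mass = 10.40 × 32.00 = 332.8 g

333 g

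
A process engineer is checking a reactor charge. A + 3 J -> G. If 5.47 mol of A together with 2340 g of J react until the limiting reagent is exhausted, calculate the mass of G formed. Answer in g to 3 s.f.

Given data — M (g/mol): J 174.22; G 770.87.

3450 g

n(A) = 5.470 mol
n(J) = 2340 / 174.22 = 13.43 mol
n/ν for A = 5.470/1 = 5.470
n/ν for J = 13.43/3 = 4.477
Smallest n/ν is J → limiting reagent.
n(G) = (1/3) × 13.43 = 4.477 mol
mass = 4.477 × 770.87 = 3451 g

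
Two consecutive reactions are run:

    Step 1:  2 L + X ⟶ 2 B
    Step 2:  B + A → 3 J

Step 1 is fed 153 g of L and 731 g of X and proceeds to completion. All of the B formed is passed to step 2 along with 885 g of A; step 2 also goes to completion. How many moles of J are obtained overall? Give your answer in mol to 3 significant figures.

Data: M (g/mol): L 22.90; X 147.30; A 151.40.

17.5 mol

Step 1:
n(L) = 153.0 / 22.90 = 6.681 mol
n(X) = 731.0 / 147.30 = 4.963 mol
n/ν for L = 6.681/2 = 3.341
n/ν for X = 4.963/1 = 4.963
Smallest n/ν is L → limiting reagent.
n(B) produced = (2/2) × 6.681 = 6.681 mol
Step 2:
n(B) available = 6.681 mol
n(A) = 885.0 / 151.40 = 5.845 mol
n/ν for B = 6.681/1 = 6.681
n/ν for A = 5.845/1 = 5.845
Smallest n/ν is A → limiting reagent.
n(J) = (3/1) × 5.845 = 17.54 mol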